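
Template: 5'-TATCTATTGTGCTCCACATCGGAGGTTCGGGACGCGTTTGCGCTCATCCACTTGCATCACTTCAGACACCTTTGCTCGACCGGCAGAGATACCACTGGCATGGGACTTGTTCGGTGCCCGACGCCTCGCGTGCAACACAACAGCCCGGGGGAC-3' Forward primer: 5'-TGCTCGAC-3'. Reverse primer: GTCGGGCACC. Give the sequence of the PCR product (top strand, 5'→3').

5'-TGCTCGACCGGCAGAGATACCACTGGCATGGGACTTGTTCGGTGCCCGAC-3'

The forward primer matches the template at positions 73–80.
Taking the reverse complement of GTCGGGCACC gives GGTGCCCGAC, found at positions 113–122 on the template; the primer anneals here to the top strand with its 3' end pointing upstream.
The product is the template from position 73 through 122 (50 bp).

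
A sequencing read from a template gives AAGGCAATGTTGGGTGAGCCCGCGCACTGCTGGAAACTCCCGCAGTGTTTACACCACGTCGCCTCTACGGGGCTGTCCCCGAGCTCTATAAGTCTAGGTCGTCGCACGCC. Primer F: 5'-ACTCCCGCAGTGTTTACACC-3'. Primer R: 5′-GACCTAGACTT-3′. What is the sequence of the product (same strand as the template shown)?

Forward primer ACTCCCGCAGTGTTTACACC is found on the top strand at positions 36–55.
Reverse complement of the reverse primer: AAGTCTAGGTC. This occurs on the top strand at positions 90–100.
The product is the template from position 36 through 100 (65 bp).

5'-ACTCCCGCAGTGTTTACACCACGTCGCCTCTACGGGGCTGTCCCCGAGCTCTATAAGTCTAGGTC-3'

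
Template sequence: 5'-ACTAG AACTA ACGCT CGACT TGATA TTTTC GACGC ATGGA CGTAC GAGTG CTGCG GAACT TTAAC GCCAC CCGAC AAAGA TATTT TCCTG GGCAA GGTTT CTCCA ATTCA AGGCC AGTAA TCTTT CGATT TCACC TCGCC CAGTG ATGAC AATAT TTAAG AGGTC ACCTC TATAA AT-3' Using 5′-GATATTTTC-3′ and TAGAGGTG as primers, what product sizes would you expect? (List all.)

The forward primer GATATTTTC matches the top strand at positions 22–30, 79–87.
The reverse primer's reverse complement is CACCTCTA, matching at positions 165–172.
Each forward site pairs with the reverse site to give a product ending at position 172: sizes 151, 94 bp.

151 bp, 94 bp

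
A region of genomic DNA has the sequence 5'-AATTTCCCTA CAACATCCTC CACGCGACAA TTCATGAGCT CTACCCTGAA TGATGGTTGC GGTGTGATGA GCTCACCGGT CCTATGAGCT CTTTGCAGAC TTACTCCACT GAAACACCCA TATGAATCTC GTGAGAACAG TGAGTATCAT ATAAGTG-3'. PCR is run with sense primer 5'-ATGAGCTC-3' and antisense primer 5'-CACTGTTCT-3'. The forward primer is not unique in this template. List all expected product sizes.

109 bp, 76 bp, 59 bp

The forward primer ATGAGCTC matches the top strand at positions 34–41, 67–74, 84–91.
The reverse primer's reverse complement is AGAACAGTG, matching at positions 134–142.
Each forward site pairs with the reverse site to give a product ending at position 142: sizes 109, 76, 59 bp.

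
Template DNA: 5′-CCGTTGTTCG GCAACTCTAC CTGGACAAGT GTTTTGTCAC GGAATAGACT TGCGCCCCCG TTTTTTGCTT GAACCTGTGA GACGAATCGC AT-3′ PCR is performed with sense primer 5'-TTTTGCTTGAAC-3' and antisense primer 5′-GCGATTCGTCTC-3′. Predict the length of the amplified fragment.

28 bp

Scanning the template, TTTTGCTTGAAC occurs at positions 63–74; this primer anneals to the bottom strand there with its 3' end pointing downstream.
Reverse complement of the reverse primer: GAGACGAATCGC. This occurs on the top strand at positions 79–90.
The product runs from position 63 to position 90, so its length is 90 − 63 + 1 = 28 bp.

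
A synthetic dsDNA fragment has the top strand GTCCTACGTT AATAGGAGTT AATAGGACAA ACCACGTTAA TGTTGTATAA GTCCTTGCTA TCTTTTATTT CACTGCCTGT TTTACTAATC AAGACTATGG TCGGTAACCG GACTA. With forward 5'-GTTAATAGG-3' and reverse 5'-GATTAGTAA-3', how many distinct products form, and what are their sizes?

The forward primer GTTAATAGG matches the top strand at positions 8–16, 18–26.
The reverse primer's reverse complement is TTACTAATC, matching at positions 82–90.
Each forward site pairs with the reverse site to give a product ending at position 90: sizes 83, 73 bp.

Two products: 83 bp, 73 bp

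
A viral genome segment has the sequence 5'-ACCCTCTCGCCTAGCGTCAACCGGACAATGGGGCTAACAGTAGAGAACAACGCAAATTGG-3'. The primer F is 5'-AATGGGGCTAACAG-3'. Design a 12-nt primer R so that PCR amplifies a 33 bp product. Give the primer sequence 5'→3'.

The forward primer binds at positions 27–40, so a 33 bp product ends at position 27 + 33 − 1 = 59.
The reverse primer anneals to the top strand over positions 48–59, i.e. to CAACGCAAATTG.
Its sequence written 5'→3' is the reverse complement: CAATTTGCGTTG.

5'-CAATTTGCGTTG-3'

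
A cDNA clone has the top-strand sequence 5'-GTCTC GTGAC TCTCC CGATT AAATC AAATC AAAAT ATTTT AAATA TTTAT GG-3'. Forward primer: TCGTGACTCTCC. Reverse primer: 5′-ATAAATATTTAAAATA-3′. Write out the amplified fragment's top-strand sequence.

5'-TCGTGACTCTCCCGATTAAATCAAATCAAAATATTTTAAATATTTAT-3'

The forward primer matches the template at positions 4–15.
Reverse complement of the reverse primer: TATTTTAAATATTTAT. This occurs on the top strand at positions 35–50.
The product is the template from position 4 through 50 (47 bp).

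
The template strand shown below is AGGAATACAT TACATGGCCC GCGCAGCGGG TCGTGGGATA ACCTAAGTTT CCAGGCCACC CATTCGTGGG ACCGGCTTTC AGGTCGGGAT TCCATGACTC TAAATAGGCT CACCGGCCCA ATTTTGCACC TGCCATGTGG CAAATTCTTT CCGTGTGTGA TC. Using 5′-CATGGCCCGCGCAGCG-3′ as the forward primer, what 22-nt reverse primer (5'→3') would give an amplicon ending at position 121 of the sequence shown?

The forward primer binds at positions 13–28; the product's 3' end on the top strand is position 121.
The reverse primer anneals to the top strand over positions 100–121, i.e. to CTAAATAGGCTCACCGGCCCAA.
Its sequence written 5'→3' is the reverse complement: TTGGGCCGGTGAGCCTATTTAG.

5'-TTGGGCCGGTGAGCCTATTTAG-3'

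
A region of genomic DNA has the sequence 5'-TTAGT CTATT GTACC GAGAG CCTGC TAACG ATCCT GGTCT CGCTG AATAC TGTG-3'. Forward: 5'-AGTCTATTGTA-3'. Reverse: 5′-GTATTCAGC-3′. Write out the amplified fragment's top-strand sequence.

Forward primer AGTCTATTGTA is found on the top strand at positions 3–13.
The reverse primer's reverse complement is GCTGAATAC, which matches the template at positions 42–50.
The product is the template from position 3 through 50 (48 bp).

5'-AGTCTATTGTACCGAGAGCCTGCTAACGATCCTGGTCTCGCTGAATAC-3'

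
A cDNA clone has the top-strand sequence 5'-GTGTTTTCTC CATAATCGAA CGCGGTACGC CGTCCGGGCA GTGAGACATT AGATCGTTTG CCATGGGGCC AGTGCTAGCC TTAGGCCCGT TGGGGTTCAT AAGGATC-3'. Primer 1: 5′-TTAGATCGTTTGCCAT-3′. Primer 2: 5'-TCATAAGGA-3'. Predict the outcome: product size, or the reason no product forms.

No product — both primers anneal to the same strand and extend in the same direction.

Primer 1 (TTAGATCGTTTGCCAT) matches the top strand at positions 49–64 (3' end points downstream).
Primer 2 (TCATAAGGA) also matches the top strand directly, at positions 97–105 — its reverse complement TCCTTATGA is not present.
Both primers anneal to the bottom strand with 3' ends pointing the same way, so neither can prime synthesis back toward the other.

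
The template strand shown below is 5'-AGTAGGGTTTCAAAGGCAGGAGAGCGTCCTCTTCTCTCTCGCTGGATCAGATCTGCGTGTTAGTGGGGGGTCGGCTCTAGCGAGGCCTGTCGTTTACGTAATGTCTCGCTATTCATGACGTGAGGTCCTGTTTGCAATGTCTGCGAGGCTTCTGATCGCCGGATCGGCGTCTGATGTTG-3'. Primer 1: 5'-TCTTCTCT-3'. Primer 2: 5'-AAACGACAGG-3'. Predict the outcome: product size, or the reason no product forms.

Primer 1 (TCTTCTCT) matches the top strand at positions 30–37; it acts as a forward primer.
Primer 2's reverse complement is CCTGTCGTTT, matching the top strand at positions 86–95; it acts as a reverse primer.
The 3' ends face each other across positions 30–95, giving a 66 bp product.

Yes — a 66 bp product.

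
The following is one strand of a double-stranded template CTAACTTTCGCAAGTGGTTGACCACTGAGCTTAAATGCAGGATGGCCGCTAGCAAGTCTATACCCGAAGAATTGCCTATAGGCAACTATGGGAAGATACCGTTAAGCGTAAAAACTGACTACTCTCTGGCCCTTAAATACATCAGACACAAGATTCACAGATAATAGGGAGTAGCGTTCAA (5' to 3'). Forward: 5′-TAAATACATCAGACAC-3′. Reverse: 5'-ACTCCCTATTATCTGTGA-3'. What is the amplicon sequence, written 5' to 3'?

5'-TAAATACATCAGACACAAGATTCACAGATAATAGGGAGT-3'

The forward primer matches the template at positions 134–149.
Reverse complement of the reverse primer: TCACAGATAATAGGGAGT. This occurs on the top strand at positions 155–172.
The product is the template from position 134 through 172 (39 bp).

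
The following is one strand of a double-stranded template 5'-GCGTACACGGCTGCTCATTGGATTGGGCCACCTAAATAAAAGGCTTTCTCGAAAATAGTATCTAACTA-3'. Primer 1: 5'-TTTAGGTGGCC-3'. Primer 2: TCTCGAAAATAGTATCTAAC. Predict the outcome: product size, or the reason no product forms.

No product — the primers' 3' ends point away from each other.

Primer 1 (TTTAGGTGGCC) has reverse complement GGCCACCTAAA, which matches the top strand at positions 26–36; primer 1 anneals to the top strand there with its 3' end pointing upstream toward position 26.
Primer 2 (TCTCGAAAATAGTATCTAAC) matches the top strand directly at positions 47–66; it anneals to the bottom strand with its 3' end pointing downstream toward position 66.
The 3' ends diverge (primer 1 extends toward position 1, primer 2 toward position 68), so the primers never converge on a shared product.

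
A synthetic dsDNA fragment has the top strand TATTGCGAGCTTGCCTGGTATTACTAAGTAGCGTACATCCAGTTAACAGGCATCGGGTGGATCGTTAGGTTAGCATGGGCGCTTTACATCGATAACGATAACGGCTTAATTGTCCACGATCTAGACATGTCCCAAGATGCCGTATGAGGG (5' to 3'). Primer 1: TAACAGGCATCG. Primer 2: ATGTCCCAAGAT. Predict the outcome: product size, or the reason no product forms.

Primer 1 (TAACAGGCATCG) matches the top strand at positions 44–55 (3' end points downstream).
Primer 2 (ATGTCCCAAGAT) also matches the top strand directly, at positions 127–138 — its reverse complement ATCTTGGGACAT is not present.
Both primers anneal to the bottom strand with 3' ends pointing the same way, so neither can prime synthesis back toward the other.

No product — both primers anneal to the same strand and extend in the same direction.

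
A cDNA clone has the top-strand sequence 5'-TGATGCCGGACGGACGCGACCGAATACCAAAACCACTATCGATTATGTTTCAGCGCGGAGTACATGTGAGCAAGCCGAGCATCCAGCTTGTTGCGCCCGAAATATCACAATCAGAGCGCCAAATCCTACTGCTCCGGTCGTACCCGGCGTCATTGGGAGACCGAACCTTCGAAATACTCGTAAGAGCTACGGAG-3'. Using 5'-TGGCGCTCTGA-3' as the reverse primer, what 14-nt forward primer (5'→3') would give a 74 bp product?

5'-TTTCAGCGCGGAGT-3'

The reverse primer's reverse complement TCAGAGCGCCA matches the template at positions 111–121, so the product ends at position 121.
A 74 bp product then starts at position 121 − 74 + 1 = 48.
The forward primer is identical to the top strand there: TTTCAGCGCGGAGT.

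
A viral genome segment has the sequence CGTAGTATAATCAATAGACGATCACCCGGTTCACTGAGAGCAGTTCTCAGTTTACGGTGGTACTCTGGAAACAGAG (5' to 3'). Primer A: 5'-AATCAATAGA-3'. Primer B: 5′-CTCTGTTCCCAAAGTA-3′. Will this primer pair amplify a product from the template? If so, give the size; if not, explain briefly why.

No product — primer B has no binding site in the template.

Primer B (CTCTGTTCCCAAAGTA) does not match the top strand, and its reverse complement TACTTTGGGAACAGAG does not match either.
With no annealing site for primer B, no amplification occurs.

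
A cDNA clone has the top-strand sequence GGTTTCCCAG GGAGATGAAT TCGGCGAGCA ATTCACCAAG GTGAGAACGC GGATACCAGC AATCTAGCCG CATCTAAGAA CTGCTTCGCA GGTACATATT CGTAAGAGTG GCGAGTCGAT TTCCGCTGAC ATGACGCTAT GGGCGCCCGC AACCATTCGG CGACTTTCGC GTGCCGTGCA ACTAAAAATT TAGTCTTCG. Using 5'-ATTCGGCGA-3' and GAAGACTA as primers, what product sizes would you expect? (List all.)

180 bp, 44 bp

The forward primer ATTCGGCGA matches the top strand at positions 19–27, 155–163.
The reverse primer's reverse complement is TAGTCTTC, matching at positions 191–198.
Each forward site pairs with the reverse site to give a product ending at position 198: sizes 180, 44 bp.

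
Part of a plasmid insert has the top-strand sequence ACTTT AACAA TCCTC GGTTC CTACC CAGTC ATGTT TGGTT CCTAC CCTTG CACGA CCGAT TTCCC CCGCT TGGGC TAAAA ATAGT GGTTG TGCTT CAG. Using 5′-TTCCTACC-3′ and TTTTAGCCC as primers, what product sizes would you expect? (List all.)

The forward primer TTCCTACC matches the top strand at positions 18–25, 39–46.
The reverse primer's reverse complement is GGGCTAAAA, matching at positions 72–80.
Each forward site pairs with the reverse site to give a product ending at position 80: sizes 63, 42 bp.

63 bp, 42 bp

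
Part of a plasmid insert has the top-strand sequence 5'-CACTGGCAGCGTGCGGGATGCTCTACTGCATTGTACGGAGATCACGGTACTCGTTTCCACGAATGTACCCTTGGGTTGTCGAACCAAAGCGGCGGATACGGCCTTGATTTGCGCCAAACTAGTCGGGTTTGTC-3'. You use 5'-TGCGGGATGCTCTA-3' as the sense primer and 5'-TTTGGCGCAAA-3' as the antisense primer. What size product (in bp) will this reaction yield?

Scanning the template, TGCGGGATGCTCTA occurs at positions 12–25; this primer anneals to the bottom strand there with its 3' end pointing downstream.
Reverse complement of the reverse primer: TTTGCGCCAAA. This occurs on the top strand at positions 108–118.
The product runs from position 12 to position 118, so its length is 118 − 12 + 1 = 107 bp.

107 bp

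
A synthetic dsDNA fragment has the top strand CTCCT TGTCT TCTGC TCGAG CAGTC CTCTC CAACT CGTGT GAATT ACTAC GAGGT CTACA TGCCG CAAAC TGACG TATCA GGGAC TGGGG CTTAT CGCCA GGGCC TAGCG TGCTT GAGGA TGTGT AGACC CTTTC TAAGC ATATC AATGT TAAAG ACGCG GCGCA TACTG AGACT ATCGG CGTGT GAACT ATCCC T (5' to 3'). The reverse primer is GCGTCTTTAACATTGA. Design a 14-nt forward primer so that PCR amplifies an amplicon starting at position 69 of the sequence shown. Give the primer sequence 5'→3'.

5'-ACTGACGTATCAGG-3'

The reverse primer's reverse complement TCAATGTTAAAGACGC matches the template at positions 144–159; the product starts at position 69.
The forward primer is identical to the top strand over positions 69–82: ACTGACGTATCAGG.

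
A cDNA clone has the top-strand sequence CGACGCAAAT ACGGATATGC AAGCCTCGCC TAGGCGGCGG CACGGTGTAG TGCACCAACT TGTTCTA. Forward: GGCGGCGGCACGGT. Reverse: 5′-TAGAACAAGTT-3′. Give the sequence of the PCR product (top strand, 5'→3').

The forward primer matches the template at positions 33–46.
Taking the reverse complement of TAGAACAAGTT gives AACTTGTTCTA, found at positions 57–67 on the template; the primer anneals here to the top strand with its 3' end pointing upstream.
The product is the template from position 33 through 67 (35 bp).

5'-GGCGGCGGCACGGTGTAGTGCACCAACTTGTTCTA-3'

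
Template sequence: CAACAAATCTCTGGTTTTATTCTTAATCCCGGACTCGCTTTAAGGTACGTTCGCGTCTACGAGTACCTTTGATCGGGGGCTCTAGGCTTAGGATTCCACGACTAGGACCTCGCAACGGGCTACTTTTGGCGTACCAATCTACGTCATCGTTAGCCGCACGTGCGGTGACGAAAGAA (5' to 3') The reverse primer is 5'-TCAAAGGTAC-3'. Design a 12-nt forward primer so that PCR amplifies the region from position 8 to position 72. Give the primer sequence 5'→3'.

The reverse primer's reverse complement GTACCTTTGA matches the template at positions 63–72; the product starts at position 8.
The forward primer is identical to the top strand over positions 8–19: TCTCTGGTTTTA.

5'-TCTCTGGTTTTA-3'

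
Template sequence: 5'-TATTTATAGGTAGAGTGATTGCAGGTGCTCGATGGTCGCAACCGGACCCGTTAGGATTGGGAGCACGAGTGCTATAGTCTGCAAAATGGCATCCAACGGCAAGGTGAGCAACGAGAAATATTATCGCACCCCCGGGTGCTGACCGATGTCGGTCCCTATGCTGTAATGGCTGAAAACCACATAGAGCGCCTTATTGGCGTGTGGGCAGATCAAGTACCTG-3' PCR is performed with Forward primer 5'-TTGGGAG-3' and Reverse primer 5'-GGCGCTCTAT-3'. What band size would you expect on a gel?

134 bp

Scanning the template, TTGGGAG occurs at positions 57–63; this primer anneals to the bottom strand there with its 3' end pointing downstream.
Taking the reverse complement of GGCGCTCTAT gives ATAGAGCGCC, found at positions 181–190 on the template; the primer anneals here to the top strand with its 3' end pointing upstream.
The product runs from position 57 to position 190, so its length is 190 − 57 + 1 = 134 bp.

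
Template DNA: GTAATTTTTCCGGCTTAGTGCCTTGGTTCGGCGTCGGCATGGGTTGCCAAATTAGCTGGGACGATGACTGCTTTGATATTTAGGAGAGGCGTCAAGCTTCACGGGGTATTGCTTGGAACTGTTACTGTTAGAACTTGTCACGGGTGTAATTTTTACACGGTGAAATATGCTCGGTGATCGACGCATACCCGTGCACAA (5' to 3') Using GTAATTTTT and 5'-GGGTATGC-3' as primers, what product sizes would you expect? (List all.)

190 bp, 45 bp

The forward primer GTAATTTTT matches the top strand at positions 1–9, 146–154.
The reverse primer's reverse complement is GCATACCC, matching at positions 183–190.
Each forward site pairs with the reverse site to give a product ending at position 190: sizes 190, 45 bp.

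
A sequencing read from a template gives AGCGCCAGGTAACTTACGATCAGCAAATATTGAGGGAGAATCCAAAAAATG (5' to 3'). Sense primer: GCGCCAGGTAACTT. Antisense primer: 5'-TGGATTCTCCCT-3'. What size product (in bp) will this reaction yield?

Scanning the template, GCGCCAGGTAACTT occurs at positions 2–15; this primer anneals to the bottom strand there with its 3' end pointing downstream.
Reverse complement of the reverse primer: AGGGAGAATCCA. This occurs on the top strand at positions 33–44.
Amplicon spans positions 2–44: 43 bp.

43 bp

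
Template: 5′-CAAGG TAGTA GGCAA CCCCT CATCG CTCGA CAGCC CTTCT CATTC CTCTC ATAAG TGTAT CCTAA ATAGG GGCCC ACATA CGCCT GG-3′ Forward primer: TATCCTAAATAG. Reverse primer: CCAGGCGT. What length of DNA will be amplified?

30 bp

The forward primer matches the template at positions 58–69.
Reverse complement of the reverse primer: ACGCCTGG. This occurs on the top strand at positions 80–87.
The product runs from position 58 to position 87, so its length is 87 − 58 + 1 = 30 bp.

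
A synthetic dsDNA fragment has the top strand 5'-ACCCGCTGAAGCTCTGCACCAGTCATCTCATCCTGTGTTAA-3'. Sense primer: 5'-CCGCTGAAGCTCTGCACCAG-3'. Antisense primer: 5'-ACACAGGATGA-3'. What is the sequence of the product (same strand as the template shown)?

5'-CCGCTGAAGCTCTGCACCAGTCATCTCATCCTGTGT-3'

The forward primer matches the template at positions 3–22.
Reverse complement of the reverse primer: TCATCCTGTGT. This occurs on the top strand at positions 28–38.
The product is the template from position 3 through 38 (36 bp).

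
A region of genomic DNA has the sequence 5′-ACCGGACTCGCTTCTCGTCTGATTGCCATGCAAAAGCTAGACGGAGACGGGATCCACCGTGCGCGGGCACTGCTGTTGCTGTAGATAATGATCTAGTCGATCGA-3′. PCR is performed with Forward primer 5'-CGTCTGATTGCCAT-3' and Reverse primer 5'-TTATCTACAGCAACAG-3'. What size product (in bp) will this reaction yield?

73 bp

The forward primer matches the template at positions 16–29.
Reverse complement of the reverse primer: CTGTTGCTGTAGATAA. This occurs on the top strand at positions 73–88.
Product length = (reverse-primer end) − (forward-primer start) + 1 = 88 − 16 + 1 = 73 bp.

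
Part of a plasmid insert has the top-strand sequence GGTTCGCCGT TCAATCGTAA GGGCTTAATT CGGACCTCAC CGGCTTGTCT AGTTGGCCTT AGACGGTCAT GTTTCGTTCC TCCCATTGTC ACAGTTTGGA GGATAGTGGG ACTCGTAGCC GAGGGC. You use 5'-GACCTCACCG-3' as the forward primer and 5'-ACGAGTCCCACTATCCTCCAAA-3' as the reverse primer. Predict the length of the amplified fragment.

The forward primer matches the template at positions 33–42.
Reverse complement of the reverse primer: TTTGGAGGATAGTGGGACTCGT. This occurs on the top strand at positions 95–116.
Product length = (reverse-primer end) − (forward-primer start) + 1 = 116 − 33 + 1 = 84 bp.

84 bp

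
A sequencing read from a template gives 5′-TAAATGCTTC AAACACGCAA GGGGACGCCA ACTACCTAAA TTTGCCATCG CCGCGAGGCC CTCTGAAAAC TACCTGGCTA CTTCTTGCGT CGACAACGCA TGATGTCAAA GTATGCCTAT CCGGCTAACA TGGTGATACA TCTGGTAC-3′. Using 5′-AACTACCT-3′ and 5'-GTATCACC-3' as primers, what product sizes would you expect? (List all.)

The forward primer AACTACCT matches the top strand at positions 30–37, 68–75.
The reverse primer's reverse complement is GGTGATAC, matching at positions 132–139.
Each forward site pairs with the reverse site to give a product ending at position 139: sizes 110, 72 bp.

110 bp, 72 bp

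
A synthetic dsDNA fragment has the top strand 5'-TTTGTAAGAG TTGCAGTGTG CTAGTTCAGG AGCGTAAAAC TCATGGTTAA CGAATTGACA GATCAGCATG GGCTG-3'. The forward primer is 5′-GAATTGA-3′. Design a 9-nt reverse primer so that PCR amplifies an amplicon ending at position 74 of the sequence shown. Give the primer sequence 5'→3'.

5'-AGCCCATGC-3'

The forward primer binds at positions 52–58; the product's 3' end on the top strand is position 74.
The reverse primer anneals to the top strand over positions 66–74, i.e. to GCATGGGCT.
Its sequence written 5'→3' is the reverse complement: AGCCCATGC.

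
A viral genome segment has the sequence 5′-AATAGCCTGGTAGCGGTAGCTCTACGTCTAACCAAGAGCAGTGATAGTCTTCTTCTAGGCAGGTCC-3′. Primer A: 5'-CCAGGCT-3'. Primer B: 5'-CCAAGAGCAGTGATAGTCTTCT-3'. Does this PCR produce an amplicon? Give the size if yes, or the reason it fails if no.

No product — the primers' 3' ends point away from each other.

Primer A (CCAGGCT) has reverse complement AGCCTGG, which matches the top strand at positions 4–10; primer A anneals to the top strand there with its 3' end pointing upstream toward position 4.
Primer B (CCAAGAGCAGTGATAGTCTTCT) matches the top strand directly at positions 32–53; it anneals to the bottom strand with its 3' end pointing downstream toward position 53.
The 3' ends diverge (primer A extends toward position 1, primer B toward position 66), so the primers never converge on a shared product.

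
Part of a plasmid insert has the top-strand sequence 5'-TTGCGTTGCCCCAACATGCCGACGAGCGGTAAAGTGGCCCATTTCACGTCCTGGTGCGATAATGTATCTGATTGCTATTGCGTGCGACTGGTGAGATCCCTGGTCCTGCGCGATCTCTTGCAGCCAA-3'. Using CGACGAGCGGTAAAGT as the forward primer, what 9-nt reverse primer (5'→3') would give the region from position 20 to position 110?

The product's 3' end on the top strand is position 110.
The reverse primer anneals to the top strand over positions 102–110, i.e. to GGTCCTGCG.
Its sequence written 5'→3' is the reverse complement: CGCAGGACC.

5'-CGCAGGACC-3'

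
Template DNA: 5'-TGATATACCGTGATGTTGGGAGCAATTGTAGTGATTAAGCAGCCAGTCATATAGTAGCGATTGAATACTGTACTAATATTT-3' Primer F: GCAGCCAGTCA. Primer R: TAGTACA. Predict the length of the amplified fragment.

37 bp

Forward primer GCAGCCAGTCA is found on the top strand at positions 39–49.
Taking the reverse complement of TAGTACA gives TGTACTA, found at positions 69–75 on the template; the primer anneals here to the top strand with its 3' end pointing upstream.
The product runs from position 39 to position 75, so its length is 75 − 39 + 1 = 37 bp.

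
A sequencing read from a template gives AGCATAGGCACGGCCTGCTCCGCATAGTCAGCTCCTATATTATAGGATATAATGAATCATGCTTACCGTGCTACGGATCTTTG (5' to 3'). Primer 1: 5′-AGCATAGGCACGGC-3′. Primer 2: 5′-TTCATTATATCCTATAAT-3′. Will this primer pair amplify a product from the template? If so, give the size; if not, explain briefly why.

Yes — a 56 bp product.

Primer 1 (AGCATAGGCACGGC) matches the top strand at positions 1–14; it acts as a forward primer.
Primer 2's reverse complement is ATTATAGGATATAATGAA, matching the top strand at positions 39–56; it acts as a reverse primer.
The 3' ends face each other across positions 1–56, giving a 56 bp product.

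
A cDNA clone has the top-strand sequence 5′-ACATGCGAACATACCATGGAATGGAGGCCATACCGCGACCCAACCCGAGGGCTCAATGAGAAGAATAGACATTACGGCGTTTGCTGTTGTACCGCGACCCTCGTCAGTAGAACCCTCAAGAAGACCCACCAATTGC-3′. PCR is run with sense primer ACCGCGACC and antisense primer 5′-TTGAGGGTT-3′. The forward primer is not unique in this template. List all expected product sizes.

The forward primer ACCGCGACC matches the top strand at positions 32–40, 91–99.
The reverse primer's reverse complement is AACCCTCAA, matching at positions 111–119.
Each forward site pairs with the reverse site to give a product ending at position 119: sizes 88, 29 bp.

88 bp, 29 bp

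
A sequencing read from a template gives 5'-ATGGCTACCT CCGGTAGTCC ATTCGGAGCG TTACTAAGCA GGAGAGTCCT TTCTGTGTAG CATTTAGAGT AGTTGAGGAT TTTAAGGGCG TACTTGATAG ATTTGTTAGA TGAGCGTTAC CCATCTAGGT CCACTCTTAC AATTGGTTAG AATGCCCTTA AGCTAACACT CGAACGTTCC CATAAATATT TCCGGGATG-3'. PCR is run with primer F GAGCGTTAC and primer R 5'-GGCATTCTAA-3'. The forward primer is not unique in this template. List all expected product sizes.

131 bp, 45 bp

The forward primer GAGCGTTAC matches the top strand at positions 26–34, 112–120.
The reverse primer's reverse complement is TTAGAATGCC, matching at positions 147–156.
Each forward site pairs with the reverse site to give a product ending at position 156: sizes 131, 45 bp.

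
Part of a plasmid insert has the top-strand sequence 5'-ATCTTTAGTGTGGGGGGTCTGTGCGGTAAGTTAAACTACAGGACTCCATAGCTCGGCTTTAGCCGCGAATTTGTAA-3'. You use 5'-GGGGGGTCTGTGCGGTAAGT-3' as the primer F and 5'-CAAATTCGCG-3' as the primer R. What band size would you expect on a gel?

Forward primer GGGGGGTCTGTGCGGTAAGT is found on the top strand at positions 12–31.
Taking the reverse complement of CAAATTCGCG gives CGCGAATTTG, found at positions 64–73 on the template; the primer anneals here to the top strand with its 3' end pointing upstream.
Amplicon spans positions 12–73: 62 bp.

62 bp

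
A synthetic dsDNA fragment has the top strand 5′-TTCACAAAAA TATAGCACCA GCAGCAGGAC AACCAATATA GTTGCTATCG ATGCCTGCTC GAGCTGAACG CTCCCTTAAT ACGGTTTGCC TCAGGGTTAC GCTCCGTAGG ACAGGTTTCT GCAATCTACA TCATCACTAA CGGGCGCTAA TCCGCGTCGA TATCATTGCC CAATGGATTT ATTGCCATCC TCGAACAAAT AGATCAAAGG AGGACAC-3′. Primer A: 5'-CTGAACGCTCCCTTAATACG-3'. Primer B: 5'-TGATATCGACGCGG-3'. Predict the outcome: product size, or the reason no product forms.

Primer A (CTGAACGCTCCCTTAATACG) matches the top strand at positions 64–83; it acts as a forward primer.
Primer B's reverse complement is CCGCGTCGATATCA, matching the top strand at positions 152–165; it acts as a reverse primer.
The 3' ends face each other across positions 64–165, giving a 102 bp product.

Yes — a 102 bp product.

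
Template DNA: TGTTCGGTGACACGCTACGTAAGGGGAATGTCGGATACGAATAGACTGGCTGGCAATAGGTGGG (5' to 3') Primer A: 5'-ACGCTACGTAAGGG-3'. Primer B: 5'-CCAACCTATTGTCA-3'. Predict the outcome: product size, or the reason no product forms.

No product — primer B has no binding site in the template.

Primer B (CCAACCTATTGTCA) does not match the top strand, and its reverse complement TGACAATAGGTTGG does not match either.
With no annealing site for primer B, no amplification occurs.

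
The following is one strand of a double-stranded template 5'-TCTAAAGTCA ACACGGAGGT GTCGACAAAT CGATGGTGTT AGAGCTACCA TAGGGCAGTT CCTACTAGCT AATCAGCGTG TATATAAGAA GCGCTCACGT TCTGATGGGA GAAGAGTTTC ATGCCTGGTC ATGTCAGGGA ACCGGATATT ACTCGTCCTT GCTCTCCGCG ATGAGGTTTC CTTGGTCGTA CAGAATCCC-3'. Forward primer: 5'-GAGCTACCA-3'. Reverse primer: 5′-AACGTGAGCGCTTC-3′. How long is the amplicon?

60 bp

The forward primer matches the template at positions 42–50.
The reverse primer's reverse complement is GAAGCGCTCACGTT, which matches the template at positions 88–101.
Amplicon spans positions 42–101: 60 bp.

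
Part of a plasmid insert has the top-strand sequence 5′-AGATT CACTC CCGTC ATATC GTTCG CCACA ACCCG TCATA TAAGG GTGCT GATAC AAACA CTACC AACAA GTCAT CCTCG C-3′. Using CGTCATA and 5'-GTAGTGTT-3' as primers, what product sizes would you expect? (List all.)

The forward primer CGTCATA matches the top strand at positions 12–18, 34–40.
The reverse primer's reverse complement is AACACTAC, matching at positions 57–64.
Each forward site pairs with the reverse site to give a product ending at position 64: sizes 53, 31 bp.

53 bp, 31 bp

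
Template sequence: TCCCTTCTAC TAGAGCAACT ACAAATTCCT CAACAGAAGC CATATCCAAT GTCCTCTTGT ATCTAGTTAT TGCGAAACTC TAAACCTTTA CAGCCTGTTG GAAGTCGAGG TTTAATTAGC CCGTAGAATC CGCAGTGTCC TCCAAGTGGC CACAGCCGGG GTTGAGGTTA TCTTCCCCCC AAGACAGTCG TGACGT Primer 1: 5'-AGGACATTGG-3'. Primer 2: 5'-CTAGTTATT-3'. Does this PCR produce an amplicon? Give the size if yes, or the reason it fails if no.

No product — the primers' 3' ends point away from each other.

Primer 1 (AGGACATTGG) has reverse complement CCAATGTCCT, which matches the top strand at positions 46–55; primer 1 anneals to the top strand there with its 3' end pointing upstream toward position 46.
Primer 2 (CTAGTTATT) matches the top strand directly at positions 63–71; it anneals to the bottom strand with its 3' end pointing downstream toward position 71.
The 3' ends diverge (primer 1 extends toward position 1, primer 2 toward position 196), so the primers never converge on a shared product.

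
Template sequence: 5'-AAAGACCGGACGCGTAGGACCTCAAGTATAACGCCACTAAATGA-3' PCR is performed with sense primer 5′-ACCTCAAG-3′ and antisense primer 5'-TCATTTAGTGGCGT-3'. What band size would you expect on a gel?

26 bp

The forward primer matches the template at positions 19–26.
Taking the reverse complement of TCATTTAGTGGCGT gives ACGCCACTAAATGA, found at positions 31–44 on the template; the primer anneals here to the top strand with its 3' end pointing upstream.
Amplicon spans positions 19–44: 26 bp.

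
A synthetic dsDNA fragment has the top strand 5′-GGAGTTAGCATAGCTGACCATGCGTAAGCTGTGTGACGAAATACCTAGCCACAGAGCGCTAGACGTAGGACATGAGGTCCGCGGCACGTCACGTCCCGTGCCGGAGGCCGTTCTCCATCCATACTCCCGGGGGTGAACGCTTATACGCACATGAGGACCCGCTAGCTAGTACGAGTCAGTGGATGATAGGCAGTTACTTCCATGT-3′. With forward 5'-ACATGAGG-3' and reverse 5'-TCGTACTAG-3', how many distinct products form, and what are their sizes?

The forward primer ACATGAGG matches the top strand at positions 70–77, 149–156.
The reverse primer's reverse complement is CTAGTACGA, matching at positions 166–174.
Each forward site pairs with the reverse site to give a product ending at position 174: sizes 105, 26 bp.

Two products: 105 bp, 26 bp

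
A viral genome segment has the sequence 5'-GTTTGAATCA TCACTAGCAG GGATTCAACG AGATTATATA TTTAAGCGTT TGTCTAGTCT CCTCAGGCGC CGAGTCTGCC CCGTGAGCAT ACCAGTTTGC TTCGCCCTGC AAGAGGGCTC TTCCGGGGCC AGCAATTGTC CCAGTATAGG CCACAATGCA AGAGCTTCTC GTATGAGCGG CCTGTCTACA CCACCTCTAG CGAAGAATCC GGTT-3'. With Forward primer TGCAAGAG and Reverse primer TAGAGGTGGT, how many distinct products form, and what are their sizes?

The forward primer TGCAAGAG matches the top strand at positions 108–115, 157–164.
The reverse primer's reverse complement is ACCACCTCTA, matching at positions 190–199.
Each forward site pairs with the reverse site to give a product ending at position 199: sizes 92, 43 bp.

Two products: 92 bp, 43 bp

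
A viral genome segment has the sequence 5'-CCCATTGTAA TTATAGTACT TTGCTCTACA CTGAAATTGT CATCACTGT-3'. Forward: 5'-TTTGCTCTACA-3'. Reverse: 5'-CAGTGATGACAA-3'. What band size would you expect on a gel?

The forward primer matches the template at positions 20–30.
Reverse complement of the reverse primer: TTGTCATCACTG. This occurs on the top strand at positions 37–48.
Amplicon spans positions 20–48: 29 bp.

29 bp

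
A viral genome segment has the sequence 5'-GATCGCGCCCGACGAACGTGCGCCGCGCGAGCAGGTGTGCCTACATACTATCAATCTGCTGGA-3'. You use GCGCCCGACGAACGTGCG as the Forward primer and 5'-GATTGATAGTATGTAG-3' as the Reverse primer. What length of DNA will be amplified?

Forward primer GCGCCCGACGAACGTGCG is found on the top strand at positions 5–22.
Taking the reverse complement of GATTGATAGTATGTAG gives CTACATACTATCAATC, found at positions 41–56 on the template; the primer anneals here to the top strand with its 3' end pointing upstream.
Product length = (reverse-primer end) − (forward-primer start) + 1 = 56 − 5 + 1 = 52 bp.

52 bp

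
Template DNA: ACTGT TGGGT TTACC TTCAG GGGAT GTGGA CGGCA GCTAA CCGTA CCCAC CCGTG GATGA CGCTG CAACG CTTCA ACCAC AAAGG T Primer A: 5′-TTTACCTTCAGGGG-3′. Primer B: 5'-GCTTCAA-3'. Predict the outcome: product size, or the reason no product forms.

No product — both primers anneal to the same strand and extend in the same direction.

Primer A (TTTACCTTCAGGGG) matches the top strand at positions 10–23 (3' end points downstream).
Primer B (GCTTCAA) also matches the top strand directly, at positions 70–76 — its reverse complement TTGAAGC is not present.
Both primers anneal to the bottom strand with 3' ends pointing the same way, so neither can prime synthesis back toward the other.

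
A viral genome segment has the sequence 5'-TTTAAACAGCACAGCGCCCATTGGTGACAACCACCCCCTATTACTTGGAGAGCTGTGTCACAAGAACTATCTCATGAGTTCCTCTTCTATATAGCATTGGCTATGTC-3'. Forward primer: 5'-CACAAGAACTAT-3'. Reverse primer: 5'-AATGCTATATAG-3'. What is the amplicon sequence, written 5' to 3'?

5'-CACAAGAACTATCTCATGAGTTCCTCTTCTATATAGCATT-3'

Scanning the template, CACAAGAACTAT occurs at positions 59–70; this primer anneals to the bottom strand there with its 3' end pointing downstream.
Taking the reverse complement of AATGCTATATAG gives CTATATAGCATT, found at positions 87–98 on the template; the primer anneals here to the top strand with its 3' end pointing upstream.
The product is the template from position 59 through 98 (40 bp).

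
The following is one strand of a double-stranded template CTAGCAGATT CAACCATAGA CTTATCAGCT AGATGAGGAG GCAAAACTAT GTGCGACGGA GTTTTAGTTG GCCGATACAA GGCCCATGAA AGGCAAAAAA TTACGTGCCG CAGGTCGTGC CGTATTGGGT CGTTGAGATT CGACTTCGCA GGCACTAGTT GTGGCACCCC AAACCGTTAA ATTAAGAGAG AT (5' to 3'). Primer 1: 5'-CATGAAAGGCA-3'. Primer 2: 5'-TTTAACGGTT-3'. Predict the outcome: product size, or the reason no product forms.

Primer 1 (CATGAAAGGCA) matches the top strand at positions 85–95; it acts as a forward primer.
Primer 2's reverse complement is AACCGTTAAA, matching the top strand at positions 172–181; it acts as a reverse primer.
The 3' ends face each other across positions 85–181, giving a 97 bp product.

Yes — a 97 bp product.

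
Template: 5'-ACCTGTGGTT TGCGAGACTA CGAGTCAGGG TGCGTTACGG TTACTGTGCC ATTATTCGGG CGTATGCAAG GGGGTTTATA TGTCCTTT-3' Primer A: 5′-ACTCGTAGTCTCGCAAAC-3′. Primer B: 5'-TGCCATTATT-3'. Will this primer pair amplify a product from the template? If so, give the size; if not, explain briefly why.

Primer A (ACTCGTAGTCTCGCAAAC) has reverse complement GTTTGCGAGACTACGAGT, which matches the top strand at positions 8–25; primer A anneals to the top strand there with its 3' end pointing upstream toward position 8.
Primer B (TGCCATTATT) matches the top strand directly at positions 47–56; it anneals to the bottom strand with its 3' end pointing downstream toward position 56.
The 3' ends diverge (primer A extends toward position 1, primer B toward position 88), so the primers never converge on a shared product.

No product — the primers' 3' ends point away from each other.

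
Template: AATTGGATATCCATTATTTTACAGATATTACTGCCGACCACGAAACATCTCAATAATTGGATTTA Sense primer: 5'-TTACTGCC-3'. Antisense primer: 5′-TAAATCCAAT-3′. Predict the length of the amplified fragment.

The forward primer matches the template at positions 28–35.
The reverse primer's reverse complement is ATTGGATTTA, which matches the template at positions 56–65.
Product length = (reverse-primer end) − (forward-primer start) + 1 = 65 − 28 + 1 = 38 bp.

38 bp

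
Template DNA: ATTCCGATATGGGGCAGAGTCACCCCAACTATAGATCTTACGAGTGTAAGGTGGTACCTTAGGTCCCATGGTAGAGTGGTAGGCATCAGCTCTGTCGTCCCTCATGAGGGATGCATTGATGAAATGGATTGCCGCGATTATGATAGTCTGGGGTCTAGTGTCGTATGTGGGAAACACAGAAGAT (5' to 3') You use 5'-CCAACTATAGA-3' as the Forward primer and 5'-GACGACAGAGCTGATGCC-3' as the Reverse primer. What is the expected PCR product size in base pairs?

75 bp

Forward primer CCAACTATAGA is found on the top strand at positions 25–35.
Taking the reverse complement of GACGACAGAGCTGATGCC gives GGCATCAGCTCTGTCGTC, found at positions 82–99 on the template; the primer anneals here to the top strand with its 3' end pointing upstream.
Product length = (reverse-primer end) − (forward-primer start) + 1 = 99 − 25 + 1 = 75 bp.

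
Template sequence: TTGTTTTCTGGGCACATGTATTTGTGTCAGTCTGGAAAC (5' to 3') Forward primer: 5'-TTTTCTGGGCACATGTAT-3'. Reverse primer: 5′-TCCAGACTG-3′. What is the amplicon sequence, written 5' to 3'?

Scanning the template, TTTTCTGGGCACATGTAT occurs at positions 4–21; this primer anneals to the bottom strand there with its 3' end pointing downstream.
Reverse complement of the reverse primer: CAGTCTGGA. This occurs on the top strand at positions 28–36.
The product is the template from position 4 through 36 (33 bp).

5'-TTTTCTGGGCACATGTATTTGTGTCAGTCTGGA-3'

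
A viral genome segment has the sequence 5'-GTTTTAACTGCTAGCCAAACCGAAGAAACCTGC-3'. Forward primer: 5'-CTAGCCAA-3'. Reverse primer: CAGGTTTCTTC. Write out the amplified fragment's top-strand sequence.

5'-CTAGCCAAACCGAAGAAACCTG-3'

Forward primer CTAGCCAA is found on the top strand at positions 11–18.
The reverse primer's reverse complement is GAAGAAACCTG, which matches the template at positions 22–32.
The product is the template from position 11 through 32 (22 bp).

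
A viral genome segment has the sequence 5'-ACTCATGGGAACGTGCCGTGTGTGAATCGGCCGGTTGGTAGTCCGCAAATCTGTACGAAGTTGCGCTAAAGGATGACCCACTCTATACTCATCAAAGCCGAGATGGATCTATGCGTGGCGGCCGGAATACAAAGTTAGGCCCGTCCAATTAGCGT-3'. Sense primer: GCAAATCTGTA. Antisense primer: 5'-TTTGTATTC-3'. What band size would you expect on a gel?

Forward primer GCAAATCTGTA is found on the top strand at positions 45–55.
Reverse complement of the reverse primer: GAATACAAA. This occurs on the top strand at positions 125–133.
The product runs from position 45 to position 133, so its length is 133 − 45 + 1 = 89 bp.

89 bp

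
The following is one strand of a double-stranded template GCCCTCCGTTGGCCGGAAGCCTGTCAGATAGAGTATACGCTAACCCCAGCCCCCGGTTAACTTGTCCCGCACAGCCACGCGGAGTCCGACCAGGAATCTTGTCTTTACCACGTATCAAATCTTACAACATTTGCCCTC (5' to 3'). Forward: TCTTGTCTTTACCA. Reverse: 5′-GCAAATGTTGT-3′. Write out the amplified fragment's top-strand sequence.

5'-TCTTGTCTTTACCACGTATCAAATCTTACAACATTTGC-3'

The forward primer matches the template at positions 97–110.
The reverse primer's reverse complement is ACAACATTTGC, which matches the template at positions 124–134.
The product is the template from position 97 through 134 (38 bp).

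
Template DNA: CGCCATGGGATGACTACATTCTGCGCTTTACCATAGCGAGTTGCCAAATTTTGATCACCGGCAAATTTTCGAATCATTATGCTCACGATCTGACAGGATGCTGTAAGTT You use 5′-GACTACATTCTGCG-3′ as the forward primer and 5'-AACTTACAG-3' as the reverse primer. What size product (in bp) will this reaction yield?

98 bp

The forward primer matches the template at positions 12–25.
Taking the reverse complement of AACTTACAG gives CTGTAAGTT, found at positions 101–109 on the template; the primer anneals here to the top strand with its 3' end pointing upstream.
Product length = (reverse-primer end) − (forward-primer start) + 1 = 109 − 12 + 1 = 98 bp.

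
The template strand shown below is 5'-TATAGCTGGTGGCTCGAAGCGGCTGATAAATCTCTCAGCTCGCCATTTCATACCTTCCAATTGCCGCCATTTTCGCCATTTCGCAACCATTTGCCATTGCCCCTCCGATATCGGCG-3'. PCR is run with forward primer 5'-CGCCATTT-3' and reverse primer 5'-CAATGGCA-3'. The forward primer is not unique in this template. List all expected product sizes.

59 bp, 35 bp, 26 bp

The forward primer CGCCATTT matches the top strand at positions 41–48, 65–72, 74–81.
The reverse primer's reverse complement is TGCCATTG, matching at positions 92–99.
Each forward site pairs with the reverse site to give a product ending at position 99: sizes 59, 35, 26 bp.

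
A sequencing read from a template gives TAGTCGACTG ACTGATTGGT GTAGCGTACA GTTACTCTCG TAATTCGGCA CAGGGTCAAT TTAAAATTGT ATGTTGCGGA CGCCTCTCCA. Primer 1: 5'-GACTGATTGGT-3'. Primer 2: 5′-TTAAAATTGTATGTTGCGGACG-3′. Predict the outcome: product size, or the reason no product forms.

Primer 1 (GACTGATTGGT) matches the top strand at positions 10–20 (3' end points downstream).
Primer 2 (TTAAAATTGTATGTTGCGGACG) also matches the top strand directly, at positions 61–82 — its reverse complement CGTCCGCAACATACAATTTTAA is not present.
Both primers anneal to the bottom strand with 3' ends pointing the same way, so neither can prime synthesis back toward the other.

No product — both primers anneal to the same strand and extend in the same direction.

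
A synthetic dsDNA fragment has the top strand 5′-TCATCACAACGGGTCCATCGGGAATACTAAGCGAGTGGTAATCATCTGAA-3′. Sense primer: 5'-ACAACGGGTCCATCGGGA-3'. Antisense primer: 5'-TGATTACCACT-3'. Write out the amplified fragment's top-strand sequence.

Forward primer ACAACGGGTCCATCGGGA is found on the top strand at positions 6–23.
The reverse primer's reverse complement is AGTGGTAATCA, which matches the template at positions 34–44.
The product is the template from position 6 through 44 (39 bp).

5'-ACAACGGGTCCATCGGGAATACTAAGCGAGTGGTAATCA-3'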